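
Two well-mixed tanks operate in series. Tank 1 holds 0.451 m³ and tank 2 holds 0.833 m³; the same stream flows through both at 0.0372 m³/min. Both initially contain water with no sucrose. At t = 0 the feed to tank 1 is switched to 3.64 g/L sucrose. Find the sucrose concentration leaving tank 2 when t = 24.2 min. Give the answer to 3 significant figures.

1.53 g/L

Each tank obeys Vᵢ dCᵢ/dt = Q(Cᵢ₋₁ − Cᵢ), so τᵢ = Vᵢ/Q.
τ₁ = 0.451/0.0372 = 12.124 min; τ₂ = 0.833/0.0372 = 22.392 min.
Tank 1: C₁ = C_in(1 − e^(−t/τ₁)). Tank 2 (τ₁ ≠ τ₂): C₂ = C_in[1 − (τ₁ e^(−t/τ₁) − τ₂ e^(−t/τ₂))/(τ₁ − τ₂)].
At t = 24.2: e^(−t/τ₁) = 0.13586, e^(−t/τ₂) = 0.33935.
C₂ = 3.64·[1 − (12.124·0.13586 − 22.392·0.33935)/(-10.269)] = 3.64·0.42041 = 1.5303 g/L.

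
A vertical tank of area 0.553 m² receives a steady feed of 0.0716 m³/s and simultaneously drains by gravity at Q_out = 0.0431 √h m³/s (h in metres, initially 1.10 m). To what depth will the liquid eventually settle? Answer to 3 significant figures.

Volume balance on the tank: A dh/dt = Q_in − 0.0431 √h. At steady state dh/dt = 0:
Q_in = 0.0431 √h_ss ⇒ √h_ss = 0.0716/0.0431 = 1.6613.
h_ss = 1.6613² = 2.7598 m. (Since h₀ = 1.10 m < h_ss, the level will rise toward this value.)

2.76 m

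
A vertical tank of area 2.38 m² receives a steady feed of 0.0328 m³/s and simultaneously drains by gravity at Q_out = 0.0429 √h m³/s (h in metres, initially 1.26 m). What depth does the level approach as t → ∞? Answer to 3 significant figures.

Level balance: A dh/dt = 0.0328 − 0.0429 √h. Setting dh/dt = 0:
Q_in = 0.0429 √h_ss ⇒ √h_ss = 0.0328/0.0429 = 0.76457.
h_ss = 0.76457² = 0.58457 m. (Since h₀ = 1.26 m > h_ss, the level will fall toward this value.)

0.585 m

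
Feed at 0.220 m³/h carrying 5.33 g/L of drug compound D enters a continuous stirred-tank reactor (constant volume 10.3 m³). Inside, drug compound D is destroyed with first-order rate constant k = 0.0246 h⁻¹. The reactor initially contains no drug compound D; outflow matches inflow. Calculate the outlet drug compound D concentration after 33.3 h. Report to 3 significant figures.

V dC/dt = Q(C_in − C) − k V C.
dC/dt = (Q/V) C_in − (Q/V + k) C; effective rate a = Q/V + k = 0.021359 + 0.0246 = 0.045959 h⁻¹.
C_ss = Q C_in/(Q + kV) = 2.4771 g/L; C(t) = C_ss + (C₀ − C_ss) e^(−a t).
C(33.3) = 2.4771 + (-2.4771)·e^(−0.045959·33.3) = 2.4771 + (-2.4771)·0.21644 = 1.9409 g/L.

1.94 g/L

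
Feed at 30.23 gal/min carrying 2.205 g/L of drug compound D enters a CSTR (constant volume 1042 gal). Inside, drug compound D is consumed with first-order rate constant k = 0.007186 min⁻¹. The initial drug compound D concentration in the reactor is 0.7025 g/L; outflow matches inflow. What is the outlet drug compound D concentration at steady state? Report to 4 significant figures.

1.767 g/L

V dC/dt = Q(C_in − C) − k V C.
At steady state: 0 = Q C_in − (Q + kV) C_ss, so C_ss = Q C_in/(Q + kV).
C_ss = 30.23·2.205/(30.23 + 0.007186·1042) = 66.6572/37.7178 = 1.76726 g/L.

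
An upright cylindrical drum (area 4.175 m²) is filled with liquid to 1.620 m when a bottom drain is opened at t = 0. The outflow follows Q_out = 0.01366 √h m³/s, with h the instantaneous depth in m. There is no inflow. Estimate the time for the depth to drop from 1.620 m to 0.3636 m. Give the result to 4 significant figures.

A dh/dt = −Q_out = −0.01366 √h.
This is separable: 2 d(√h)/dt = −0.01366/A, so √h = √h₀ − (0.01366/(2A)) t.
t = 2A(√h₀ − √h)/0.01366 = 2·4.175·(√1.620 − √0.3636)/0.01366
  = 8.35000 × (1.27279 − 0.602993) / 0.01366 = 409.431 s.

409.4 s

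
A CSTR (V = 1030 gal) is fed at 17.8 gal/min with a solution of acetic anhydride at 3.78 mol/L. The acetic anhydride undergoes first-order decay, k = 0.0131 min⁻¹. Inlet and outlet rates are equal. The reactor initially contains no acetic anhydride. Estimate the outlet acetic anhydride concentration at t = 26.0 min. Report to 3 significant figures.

Species balance: V dC/dt = Q C_in − Q C − k V C.
This is linear with rate a = Q/V + k = 0.030382 min⁻¹.
C_ss = Q C_in/(Q + kV) = 2.1501 mol/L; C(t) = C_ss + (C₀ − C_ss) e^(−a t).
C(26.0) = 2.1501 + (-2.1501)·e^(−0.030382·26.0) = 2.1501 + (-2.1501)·0.45388 = 1.1742 mol/L.

1.17 mol/L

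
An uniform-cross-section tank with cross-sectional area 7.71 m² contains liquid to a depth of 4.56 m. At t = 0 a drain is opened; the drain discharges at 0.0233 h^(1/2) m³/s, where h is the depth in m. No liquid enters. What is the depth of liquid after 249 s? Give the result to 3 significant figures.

With no inflow, A dh/dt = −0.0233 √h.
∫ h^(−1/2) dh = −(0.0233/A) ∫ dt, giving 2√h = 2√h₀ − (0.0233/A) t.
√h = √4.56 − 0.0233·249/(2·7.71) = 2.1354 − 0.37625 = 1.7592.
h = 1.7592² = 3.0947 m.

3.09 m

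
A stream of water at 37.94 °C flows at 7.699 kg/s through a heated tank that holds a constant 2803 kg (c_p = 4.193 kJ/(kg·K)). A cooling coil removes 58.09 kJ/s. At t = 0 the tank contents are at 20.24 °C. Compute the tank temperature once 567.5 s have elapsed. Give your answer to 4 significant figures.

32.80 °C

M c_p dT/dt = ṁ c_p (T_in − T) − Q̇.
Rearrange: dT/dt = (T_ss − T)/τ with τ = M/ṁ = 364.073 s and T_ss = T_in − Q̇/(ṁ c_p) = 36.1405 °C.
This is linear first-order; T(t) = T_ss + (T₀ − T_ss) e^(−t/τ).
T(567.5) = 36.1405 + (-15.9005)·e^(−567.5/364.073) = 36.1405 + (-15.9005)·0.210398 = 32.7951 °C.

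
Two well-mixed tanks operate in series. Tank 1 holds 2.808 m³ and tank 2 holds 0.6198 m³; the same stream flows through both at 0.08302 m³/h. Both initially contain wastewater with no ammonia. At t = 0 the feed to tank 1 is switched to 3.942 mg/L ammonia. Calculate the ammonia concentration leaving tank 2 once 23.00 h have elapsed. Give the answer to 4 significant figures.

Time constants: τᵢ = Vᵢ/Q for each well-mixed tank.
τ₁ = 2.808/0.08302 = 33.8232 h; τ₂ = 0.6198/0.08302 = 7.46567 h.
Solving the cascade with C₁(0)=C₂(0)=0 gives C₂(t) = C_in[1 − (τ₁ e^(−t/τ₁) − τ₂ e^(−t/τ₂))/(τ₁ − τ₂)].
At t = 23.00: e^(−t/τ₁) = 0.506613, e^(−t/τ₂) = 0.0459240.
C₂ = 3.942·[1 − (33.8232·0.506613 − 7.46567·0.0459240)/(26.3575)] = 3.942·0.362898 = 1.43054 mg/L.

1.431 mg/L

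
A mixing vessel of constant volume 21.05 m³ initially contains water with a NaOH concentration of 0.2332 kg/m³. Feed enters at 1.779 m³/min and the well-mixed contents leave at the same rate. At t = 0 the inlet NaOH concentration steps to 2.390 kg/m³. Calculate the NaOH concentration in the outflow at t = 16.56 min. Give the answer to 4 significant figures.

Mass balance on the solute (V constant): V dC/dt = Q(C_in − C).
So dC/dt = (C_in − C)/τ with τ = V/Q = 21.05/1.779 = 11.8325 min.
This is linear first-order; C(t) = C_in + (C₀ − C_in) e^(−t/τ).
C(16.56) = 2.390 + (0.2332 − 2.390)·e^(−16.56/11.8325) = 2.390 + (-2.15680)·0.246711 = 1.85789 kg/m³.

1.858 kg/m³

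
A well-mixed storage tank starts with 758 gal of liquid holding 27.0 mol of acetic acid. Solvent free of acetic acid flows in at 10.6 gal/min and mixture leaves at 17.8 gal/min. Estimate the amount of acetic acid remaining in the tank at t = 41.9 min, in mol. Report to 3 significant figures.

7.70 mol

Let m(t) be the amount of acetic acid. Volume: V(t) = V₀ + (Q_in − Q_out) t = 758 − 7.2000 t; V(41.9) = 456.32 gal.
Solute balance: dm/dt = 0 − Q_out C = −Q_out m/V(t).
Separate: dm/m = −Q_out dt/V(t) ⇒ ln(m/m₀) = −(Q_out/(Q_in−Q_out)) ln(V/V₀).
m = m₀ (V₀/V)^(Q_out/(Q_in−Q_out)) = 27.0 × (758/456.32)^(-2.4722) = 7.6999 mol.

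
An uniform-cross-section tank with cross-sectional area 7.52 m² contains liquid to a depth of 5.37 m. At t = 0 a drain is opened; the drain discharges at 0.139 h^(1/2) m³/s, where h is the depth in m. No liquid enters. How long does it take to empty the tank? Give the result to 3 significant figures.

A dh/dt = −Q_out = −0.139 √h.
∫ h^(−1/2) dh = −(0.139/A) ∫ dt, giving 2√h = 2√h₀ − (0.139/A) t.
Set h = 0: 2√h₀ = (0.139/A) t_empty ⇒ t_empty = 2A√h₀/0.139.
t_empty = 2·7.52·√5.37/0.139 = 15.040·2.3173/0.139 = 250.74 s.

251 s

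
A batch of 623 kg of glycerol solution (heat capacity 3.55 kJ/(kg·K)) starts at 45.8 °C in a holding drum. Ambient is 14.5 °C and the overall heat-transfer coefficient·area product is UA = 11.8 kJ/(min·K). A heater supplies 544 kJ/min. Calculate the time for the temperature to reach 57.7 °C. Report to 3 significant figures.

Lumped-capacitance energy balance: M c_p dT/dt = UA(T_amb − T) + Q̇.
τ = M c_p/UA = 187.43 min; T_ss = T_amb + Q̇/UA = 14.5 + 544/11.8 = 60.602 °C.
T(t) = T_ss + (T₀ − T_ss)e^(−t/τ); set T = 57.7:
t = −τ ln[(T − T_ss)/(T₀ − T_ss)] = −187.43 · ln(0.19604) = 305.40 min.

305 min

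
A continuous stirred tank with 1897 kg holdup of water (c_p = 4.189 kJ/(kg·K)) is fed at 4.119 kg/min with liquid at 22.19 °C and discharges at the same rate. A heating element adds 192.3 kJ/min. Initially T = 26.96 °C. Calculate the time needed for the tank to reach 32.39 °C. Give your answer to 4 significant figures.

M c_p dT/dt = ṁ c_p (T_in − T) + Q̇.
τ = M/ṁ = 460.549 min; T_ss = T_in + Q̇/(ṁ c_p) = 33.3349 °C.
T(t) = T_ss + (T₀ − T_ss) e^(−t/τ). Set T = 32.39:
e^(−t/τ) = (32.39 − 33.3349)/(26.96 − 33.3349) = 0.148225
t = −460.549 · ln(0.148225) = 879.198 min.

879.2 min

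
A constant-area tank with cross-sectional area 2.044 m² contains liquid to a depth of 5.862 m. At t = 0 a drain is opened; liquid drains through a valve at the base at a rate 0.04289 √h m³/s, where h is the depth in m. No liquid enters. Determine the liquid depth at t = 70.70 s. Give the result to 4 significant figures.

With no inflow, A dh/dt = −0.04289 √h.
Separate and integrate: 2(√h − √h₀) = −(0.04289/A) t.
√h = √5.862 − 0.04289·70.70/(2·2.044) = 2.42116 − 0.741762 = 1.67939.
h = 1.67939² = 2.82037 m.

2.820 m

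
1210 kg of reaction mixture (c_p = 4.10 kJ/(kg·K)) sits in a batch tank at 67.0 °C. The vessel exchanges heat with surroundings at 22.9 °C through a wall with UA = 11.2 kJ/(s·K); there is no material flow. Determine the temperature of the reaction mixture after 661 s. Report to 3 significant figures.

32.8 °C

First-law balance (no shaft work): M c_p dT/dt = −UA(T − T_amb).
dT/dt = (T_ss − T)/τ with T_ss = T_amb = 22.900 °C, τ = M c_p/UA = 1210·4.10/11.2 = 442.95 s.
T approaches T_ss exponentially: T(t) = T_ss + (T₀ − T_ss) e^(−t/τ).
T(661) = 22.900 + (44.100)·0.22486 = 32.816 °C.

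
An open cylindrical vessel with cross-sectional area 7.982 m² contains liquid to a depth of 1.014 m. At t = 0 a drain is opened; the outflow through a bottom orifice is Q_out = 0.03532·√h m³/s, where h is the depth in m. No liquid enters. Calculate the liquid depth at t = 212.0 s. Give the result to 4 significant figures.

A dh/dt = −Q_out = −0.03532 √h.
This is separable: 2 d(√h)/dt = −0.03532/A, so √h = √h₀ − (0.03532/(2A)) t.
√h = √1.014 − 0.03532·212.0/(2·7.982) = 1.00698 − 0.469045 = 0.537930.
h = 0.537930² = 0.289369 m.

0.2894 m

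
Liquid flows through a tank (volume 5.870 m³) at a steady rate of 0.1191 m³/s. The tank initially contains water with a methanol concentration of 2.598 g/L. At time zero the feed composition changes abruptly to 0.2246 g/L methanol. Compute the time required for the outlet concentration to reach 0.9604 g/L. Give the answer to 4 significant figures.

Species balance: V dC/dt = Q(C_in − C) ⇒ τ = V/Q = 49.2863 s.
C(t) = C_in + (C₀ − C_in) e^(−t/τ). Set C = 0.9604 and solve for t:
e^(−t/τ) = (C − C_in)/(C₀ − C_in) = (0.9604 − 0.2246)/(2.598 − 0.2246) = 0.310019
t = −τ ln(…) = 49.2863 × 1.17112 = 57.7202 s.

57.72 s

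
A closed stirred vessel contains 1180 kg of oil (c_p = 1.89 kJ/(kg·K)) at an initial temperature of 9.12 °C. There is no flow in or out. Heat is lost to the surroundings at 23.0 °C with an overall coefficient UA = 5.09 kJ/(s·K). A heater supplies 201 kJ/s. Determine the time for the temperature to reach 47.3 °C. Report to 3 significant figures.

551 s

Lumped-capacitance energy balance: M c_p dT/dt = UA(T_amb − T) + Q̇.
τ = M c_p/UA = 438.15 s; T_ss = T_amb + Q̇/UA = 23.0 + 201/5.09 = 62.489 °C.
T(t) = T_ss + (T₀ − T_ss)e^(−t/τ); set T = 47.3:
t = −τ ln[(T − T_ss)/(T₀ − T_ss)] = −438.15 · ln(0.28461) = 550.61 s.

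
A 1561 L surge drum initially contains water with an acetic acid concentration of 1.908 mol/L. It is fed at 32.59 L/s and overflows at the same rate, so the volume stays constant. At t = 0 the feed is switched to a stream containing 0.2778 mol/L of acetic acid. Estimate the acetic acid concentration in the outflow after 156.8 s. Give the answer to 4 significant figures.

0.3395 mol/L

Mass balance on the solute (V constant): V dC/dt = Q(C_in − C).
Rewrite as dC/dt + C/τ = C_in/τ, τ = V/Q = 47.8981 s.
C approaches C_in exponentially: C(t) = C_in + (C₀ − C_in) e^(−t/τ).
C(156.8) = 0.2778 + (1.908 − 0.2778)·e^(−156.8/47.8981) = 0.2778 + (1.63020)·0.0378693 = 0.339535 mol/L.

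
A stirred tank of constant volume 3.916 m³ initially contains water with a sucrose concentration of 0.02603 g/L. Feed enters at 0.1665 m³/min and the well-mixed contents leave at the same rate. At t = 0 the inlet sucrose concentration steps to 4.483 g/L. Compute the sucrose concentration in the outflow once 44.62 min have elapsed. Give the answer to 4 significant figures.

3.814 g/L

Mass balance on the solute (V constant): V dC/dt = Q(C_in − C).
Rewrite as dC/dt + C/τ = C_in/τ, τ = V/Q = 23.5195 min.
This is linear first-order; C(t) = C_in + (C₀ − C_in) e^(−t/τ).
C(44.62) = 4.483 + (0.02603 − 4.483)·e^(−44.62/23.5195) = 4.483 + (-4.45697)·0.149996 = 3.81447 g/L.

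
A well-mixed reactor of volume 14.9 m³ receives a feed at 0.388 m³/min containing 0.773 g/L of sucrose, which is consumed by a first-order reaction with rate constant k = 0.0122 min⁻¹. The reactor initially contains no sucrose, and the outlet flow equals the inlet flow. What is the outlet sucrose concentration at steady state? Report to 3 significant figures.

V dC/dt = Q(C_in − C) − k V C.
Steady state (dC/dt = 0): C_ss = Q C_in/(Q + kV) = C_in/(1 + kV/Q).
C_ss = 0.388·0.773/(0.388 + 0.0122·14.9) = 0.29992/0.56978 = 0.52639 g/L.

0.526 g/L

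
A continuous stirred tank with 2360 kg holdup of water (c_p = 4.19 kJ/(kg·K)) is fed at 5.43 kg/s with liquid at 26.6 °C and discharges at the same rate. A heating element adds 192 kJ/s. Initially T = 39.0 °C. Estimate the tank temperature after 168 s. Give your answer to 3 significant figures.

M c_p dT/dt = ṁ c_p (T_in − T) + Q̇.
τ = M/ṁ = 434.62 s; T_ss = T_in + Q̇/(ṁ c_p) = 26.6 + 192/(5.43·4.19) = 35.039 °C.
Solution: T(t) = T_ss + (T₀ − T_ss) e^(−t/τ).
T(168) = 35.039 + (3.9611)·e^(−168/434.62) = 35.039 + (3.9611)·0.67940 = 37.730 °C.

37.7 °C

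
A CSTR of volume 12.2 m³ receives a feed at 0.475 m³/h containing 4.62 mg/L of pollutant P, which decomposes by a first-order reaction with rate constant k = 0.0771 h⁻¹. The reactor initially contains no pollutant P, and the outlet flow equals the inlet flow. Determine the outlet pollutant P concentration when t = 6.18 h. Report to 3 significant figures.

Species balance: V dC/dt = Q C_in − Q C − k V C.
This is linear with rate a = Q/V + k = 0.11603 h⁻¹.
C_ss = Q C_in/(Q + kV) = 1.5502 mg/L; C(t) = C_ss + (C₀ − C_ss) e^(−a t).
C(6.18) = 1.5502 + (-1.5502)·e^(−0.11603·6.18) = 1.5502 + (-1.5502)·0.48817 = 0.79344 mg/L.

0.793 mg/L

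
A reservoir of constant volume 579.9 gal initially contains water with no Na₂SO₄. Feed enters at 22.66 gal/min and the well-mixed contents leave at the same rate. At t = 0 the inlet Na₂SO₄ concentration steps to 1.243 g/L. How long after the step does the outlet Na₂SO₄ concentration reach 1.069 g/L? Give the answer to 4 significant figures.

Unsteady species balance (constant V, well mixed): V dC/dt = Q(C_in − C), so τ = V/Q = 25.5914 min.
C(t) = C_in + (C₀ − C_in) e^(−t/τ). Set C = 1.069 and solve for t:
e^(−t/τ) = (C − C_in)/(C₀ − C_in) = (1.069 − 1.243)/(0 − 1.243) = 0.139984
t = −τ ln(…) = 25.5914 × 1.96623 = 50.3184 min.

50.32 min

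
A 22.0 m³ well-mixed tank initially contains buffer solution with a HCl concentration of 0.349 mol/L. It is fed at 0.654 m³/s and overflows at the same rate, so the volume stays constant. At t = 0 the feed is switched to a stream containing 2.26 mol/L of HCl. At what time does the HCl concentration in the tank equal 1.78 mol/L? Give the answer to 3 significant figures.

46.5 s

Transient balance on the dissolved component: V dC/dt = Q(C_in − C), so τ = V/Q = 33.639 s.
C(t) = C_in + (C₀ − C_in) e^(−t/τ). Set C = 1.78 and solve for t:
e^(−t/τ) = (C − C_in)/(C₀ − C_in) = (1.78 − 2.26)/(0.349 − 2.26) = 0.25118
t = −τ ln(…) = 33.639 × 1.3816 = 46.476 s.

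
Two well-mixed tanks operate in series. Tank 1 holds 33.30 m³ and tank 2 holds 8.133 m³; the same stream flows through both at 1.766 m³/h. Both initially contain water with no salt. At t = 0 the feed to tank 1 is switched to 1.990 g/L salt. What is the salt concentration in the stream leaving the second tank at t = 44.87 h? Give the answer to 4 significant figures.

1.746 g/L

Species balance on tank i: dCᵢ/dt = (Cᵢ₋₁ − Cᵢ)/τᵢ with τᵢ = Vᵢ/Q.
τ₁ = 33.30/1.766 = 18.8562 h; τ₂ = 8.133/1.766 = 4.60532 h.
Tank 1: C₁ = C_in(1 − e^(−t/τ₁)). Tank 2 (τ₁ ≠ τ₂): C₂ = C_in[1 − (τ₁ e^(−t/τ₁) − τ₂ e^(−t/τ₂))/(τ₁ − τ₂)].
At t = 44.87: e^(−t/τ₁) = 0.0925883, e^(−t/τ₂) = 5.86998e-05.
C₂ = 1.990·[1 − (18.8562·0.0925883 − 4.60532·5.86998e-05)/(14.2508)] = 1.990·0.877510 = 1.74624 g/L.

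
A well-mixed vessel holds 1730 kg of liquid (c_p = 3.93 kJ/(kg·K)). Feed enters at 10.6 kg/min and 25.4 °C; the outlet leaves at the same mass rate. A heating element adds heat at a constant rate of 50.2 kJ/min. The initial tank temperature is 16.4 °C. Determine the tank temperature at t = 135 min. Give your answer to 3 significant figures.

22.1 °C

M c_p dT/dt = ṁ c_p (T_in − T) + Q̇.
Rearrange: dT/dt = (T_ss − T)/τ with τ = M/ṁ = 163.21 min and T_ss = T_in + Q̇/(ṁ c_p) = 26.605 °C.
T approaches T_ss exponentially: T(t) = T_ss + (T₀ − T_ss) e^(−t/τ).
T(135) = 26.605 + (-10.205)·e^(−135/163.21) = 26.605 + (-10.205)·0.43729 = 22.143 °C.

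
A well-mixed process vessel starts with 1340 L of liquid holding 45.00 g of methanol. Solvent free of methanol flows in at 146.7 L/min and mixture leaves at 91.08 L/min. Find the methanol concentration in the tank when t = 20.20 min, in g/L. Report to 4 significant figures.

0.006739 g/L

Let m(t) be the amount of methanol. Volume: V(t) = V₀ + (Q_in − Q_out) t = 1340 + 55.6200 t; V(20.20) = 2463.52 L.
Species balance (pure solvent in): dm/dt = −Q_out · m/V(t).
Separate: dm/m = −Q_out dt/V(t) ⇒ ln(m/m₀) = −(Q_out/(Q_in−Q_out)) ln(V/V₀).
m = m₀ (V₀/V)^(Q_out/(Q_in−Q_out)) = 45.00 × (1340/2463.52)^(1.63754) = 16.6020 g.
C = m/V = 16.6020/2463.52 = 0.00673915 g/L.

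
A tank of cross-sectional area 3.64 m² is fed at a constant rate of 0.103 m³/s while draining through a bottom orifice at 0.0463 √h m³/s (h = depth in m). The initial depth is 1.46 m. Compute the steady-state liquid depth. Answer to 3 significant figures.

4.95 m

A dh/dt = Q_in − 0.0463 √h. Steady state requires inflow = outflow:
Q_in = 0.0463 √h_ss ⇒ √h_ss = 0.103/0.0463 = 2.2246.
h_ss = 2.2246² = 4.9489 m. (Since h₀ = 1.46 m < h_ss, the level will rise toward this value.)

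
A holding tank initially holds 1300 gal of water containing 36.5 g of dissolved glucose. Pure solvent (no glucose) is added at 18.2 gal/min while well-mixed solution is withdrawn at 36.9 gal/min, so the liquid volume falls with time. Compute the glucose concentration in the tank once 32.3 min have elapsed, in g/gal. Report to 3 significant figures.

0.0153 g/gal

Let m(t) be the amount of glucose. Volume: V(t) = V₀ + (Q_in − Q_out) t = 1300 − 18.700 t; V(32.3) = 695.99 gal.
Species balance (pure solvent in): dm/dt = −Q_out · m/V(t).
Separate: dm/m = −Q_out dt/V(t) ⇒ ln(m/m₀) = −(Q_out/(Q_in−Q_out)) ln(V/V₀).
m = m₀ (V₀/V)^(Q_out/(Q_in−Q_out)) = 36.5 × (1300/695.99)^(-1.9733) = 10.638 g.
C = m/V = 10.638/695.99 = 0.015285 g/gal.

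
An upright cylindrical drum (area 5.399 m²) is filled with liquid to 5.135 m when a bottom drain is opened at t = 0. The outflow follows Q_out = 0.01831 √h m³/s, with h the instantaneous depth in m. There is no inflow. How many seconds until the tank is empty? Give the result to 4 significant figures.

Volume balance on the tank: A dh/dt = −0.01831 √h.
This is separable: 2 d(√h)/dt = −0.01831/A, so √h = √h₀ − (0.01831/(2A)) t.
Tank is empty when √h = 0: t_empty = 2A√h₀/0.01831.
t_empty = 2·5.399·√5.135/0.01831 = 10.7980·2.26605/0.01831 = 1336.37 s.

1336 s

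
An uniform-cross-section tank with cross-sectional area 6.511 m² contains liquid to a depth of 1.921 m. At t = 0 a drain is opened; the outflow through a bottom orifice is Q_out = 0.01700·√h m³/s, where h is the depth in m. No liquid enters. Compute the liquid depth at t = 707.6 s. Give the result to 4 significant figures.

A dh/dt = −Q_out = −0.01700 √h.
This is separable: 2 d(√h)/dt = −0.01700/A, so √h = √h₀ − (0.01700/(2A)) t.
√h = √1.921 − 0.01700·707.6/(2·6.511) = 1.38600 − 0.923760 = 0.462242.
h = 0.462242² = 0.213667 m.

0.2137 m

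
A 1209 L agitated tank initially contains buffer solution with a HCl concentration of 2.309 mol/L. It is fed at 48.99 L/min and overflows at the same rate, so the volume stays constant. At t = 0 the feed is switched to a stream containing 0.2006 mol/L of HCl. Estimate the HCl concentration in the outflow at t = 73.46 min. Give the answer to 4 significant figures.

Accumulation = in − out for the solute gives V dC/dt = Q(C_in − C).
So dC/dt = (C_in − C)/τ with τ = V/Q = 1209/48.99 = 24.6785 min.
Integrating: C(t) = C_in + (C₀ − C_in) e^(−t/τ).
C(73.46) = 0.2006 + (2.309 − 0.2006)·e^(−73.46/24.6785) = 0.2006 + (2.10840)·0.0509618 = 0.308048 mol/L.

0.3080 mol/L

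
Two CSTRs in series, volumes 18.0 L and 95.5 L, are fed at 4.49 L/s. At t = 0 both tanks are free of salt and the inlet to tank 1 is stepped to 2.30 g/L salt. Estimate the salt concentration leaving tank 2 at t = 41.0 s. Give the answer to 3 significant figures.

Time constants: τᵢ = Vᵢ/Q for each well-mixed tank.
τ₁ = 18.0/4.49 = 4.0089 s; τ₂ = 95.5/4.49 = 21.269 s.
Solving the cascade with C₁(0)=C₂(0)=0 gives C₂(t) = C_in[1 − (τ₁ e^(−t/τ₁) − τ₂ e^(−t/τ₂))/(τ₁ − τ₂)].
At t = 41.0: e^(−t/τ₁) = 3.6172e-05, e^(−t/τ₂) = 0.14549.
C₂ = 2.30·[1 − (4.0089·3.6172e-05 − 21.269·0.14549)/(-17.261)] = 2.30·0.82073 = 1.8877 g/L.

1.89 g/L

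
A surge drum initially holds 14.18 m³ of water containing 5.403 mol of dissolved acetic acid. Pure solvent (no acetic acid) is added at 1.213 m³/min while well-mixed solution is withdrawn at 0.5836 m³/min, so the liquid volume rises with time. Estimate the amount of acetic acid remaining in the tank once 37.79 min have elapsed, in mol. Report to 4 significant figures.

Let m(t) be the amount of acetic acid. Volume: V(t) = V₀ + (Q_in − Q_out) t = 14.18 + 0.629400 t; V(37.79) = 37.9650 m³.
Species balance (pure solvent in): dm/dt = −Q_out · m/V(t).
dm/m = −Q_out dt/(V₀ + 0.629400 t); integrating gives ln(m/m₀) = −(Q_out/(Q_in−Q_out)) ln(V/V₀).
m = m₀ (V₀/V)^(Q_out/(Q_in−Q_out)) = 5.403 × (14.18/37.9650)^(0.927232) = 2.16796 mol.

2.168 mol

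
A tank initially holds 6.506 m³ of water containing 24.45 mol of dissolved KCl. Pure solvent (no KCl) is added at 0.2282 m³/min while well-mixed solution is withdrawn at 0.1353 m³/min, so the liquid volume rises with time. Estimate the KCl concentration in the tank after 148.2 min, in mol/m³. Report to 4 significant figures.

0.2304 mol/m³

Total volume: dV/dt = Q_in − Q_out = 0.0929000 m³/min, so V(t) = 6.506 + 0.0929000 t and V(148.2) = 20.2738 m³.
Solute balance: dm/dt = 0 − Q_out C = −Q_out m/V(t).
Separate: dm/m = −Q_out dt/V(t) ⇒ ln(m/m₀) = −(Q_out/(Q_in−Q_out)) ln(V/V₀).
m = m₀ (V₀/V)^(Q_out/(Q_in−Q_out)) = 24.45 × (6.506/20.2738)^(1.45640) = 4.67054 mol.
C = m/V = 4.67054/20.2738 = 0.230374 mol/m³.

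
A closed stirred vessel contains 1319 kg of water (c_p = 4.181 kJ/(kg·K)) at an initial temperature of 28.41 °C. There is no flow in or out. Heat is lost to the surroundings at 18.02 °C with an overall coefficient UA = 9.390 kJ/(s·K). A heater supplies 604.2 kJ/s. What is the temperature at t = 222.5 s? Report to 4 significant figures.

Energy balance: M c_p dT/dt = −UA(T − T_amb) + Q̇.
dT/dt = (T_ss − T)/τ with T_ss = T_amb + Q̇/UA = 18.02 + 604.2/9.390 = 82.3650 °C, τ = M c_p/UA = 1319·4.181/9.390 = 587.299 s.
T approaches T_ss exponentially: T(t) = T_ss + (T₀ − T_ss) e^(−t/τ).
T(222.5) = 82.3650 + (-53.9550)·0.684646 = 45.4249 °C.

45.42 °C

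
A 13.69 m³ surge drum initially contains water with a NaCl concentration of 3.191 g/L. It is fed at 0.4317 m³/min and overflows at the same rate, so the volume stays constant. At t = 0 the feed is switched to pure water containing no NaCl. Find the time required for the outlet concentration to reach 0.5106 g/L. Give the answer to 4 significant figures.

Transient balance on the dissolved component: V dC/dt = Q(C_in − C), so τ = V/Q = 31.7118 min.
C(t) = C_in + (C₀ − C_in) e^(−t/τ). Set C = 0.5106 and solve for t:
e^(−t/τ) = (C − C_in)/(C₀ − C_in) = (0.5106 − 0)/(3.191 − 0) = 0.160013
t = −τ ln(…) = 31.7118 × 1.83250 = 58.1120 min.

58.11 min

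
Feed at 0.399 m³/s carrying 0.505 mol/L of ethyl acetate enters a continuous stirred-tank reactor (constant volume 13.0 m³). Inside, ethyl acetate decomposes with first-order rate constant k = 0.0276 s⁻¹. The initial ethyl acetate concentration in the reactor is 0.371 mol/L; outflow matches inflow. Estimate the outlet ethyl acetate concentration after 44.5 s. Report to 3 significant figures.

0.274 mol/L

V dC/dt = Q(C_in − C) − k V C.
This is linear with rate a = Q/V + k = 0.058292 s⁻¹.
C_ss = Q C_in/(Q + kV) = 0.26589 mol/L; C(t) = C_ss + (C₀ − C_ss) e^(−a t).
C(44.5) = 0.26589 + (0.10511)·e^(−0.058292·44.5) = 0.26589 + (0.10511)·0.074720 = 0.27375 mol/L.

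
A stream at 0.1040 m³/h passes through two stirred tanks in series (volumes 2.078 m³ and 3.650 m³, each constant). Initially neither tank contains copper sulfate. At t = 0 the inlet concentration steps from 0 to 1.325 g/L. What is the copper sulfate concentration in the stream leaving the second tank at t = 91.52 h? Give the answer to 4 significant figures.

Time constants: τᵢ = Vᵢ/Q for each well-mixed tank.
τ₁ = 2.078/0.1040 = 19.9808 h; τ₂ = 3.650/0.1040 = 35.0962 h.
Tank 1: C₁ = C_in(1 − e^(−t/τ₁)). Tank 2 (τ₁ ≠ τ₂): C₂ = C_in[1 − (τ₁ e^(−t/τ₁) − τ₂ e^(−t/τ₂))/(τ₁ − τ₂)].
At t = 91.52: e^(−t/τ₁) = 0.0102508, e^(−t/τ₂) = 0.0737044.
C₂ = 1.325·[1 − (19.9808·0.0102508 − 35.0962·0.0737044)/(-15.1154)] = 1.325·0.842417 = 1.11620 g/L.

1.116 g/L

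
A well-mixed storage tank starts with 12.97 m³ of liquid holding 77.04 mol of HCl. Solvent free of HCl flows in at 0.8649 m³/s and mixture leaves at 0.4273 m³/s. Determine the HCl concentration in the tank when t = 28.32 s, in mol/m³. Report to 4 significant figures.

Let m(t) be the amount of HCl. Volume: V(t) = V₀ + (Q_in − Q_out) t = 12.97 + 0.437600 t; V(28.32) = 25.3628 m³.
Species balance (pure solvent in): dm/dt = −Q_out · m/V(t).
dm/m = −Q_out dt/(V₀ + 0.437600 t); integrating gives ln(m/m₀) = −(Q_out/(Q_in−Q_out)) ln(V/V₀).
m = m₀ (V₀/V)^(Q_out/(Q_in−Q_out)) = 77.04 × (12.97/25.3628)^(0.976463) = 40.0234 mol.
C = m/V = 40.0234/25.3628 = 1.57803 mol/m³.

1.578 mol/m³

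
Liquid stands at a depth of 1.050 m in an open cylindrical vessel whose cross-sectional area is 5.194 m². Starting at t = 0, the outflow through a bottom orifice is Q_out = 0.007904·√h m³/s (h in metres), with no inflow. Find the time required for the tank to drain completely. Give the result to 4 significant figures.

A dh/dt = −Q_out = −0.007904 √h.
Separate and integrate: 2(√h − √h₀) = −(0.007904/A) t.
Set h = 0: 2√h₀ = (0.007904/A) t_empty ⇒ t_empty = 2A√h₀/0.007904.
t_empty = 2·5.194·√1.050/0.007904 = 10.3880·1.02470/0.007904 = 1346.73 s.

1347 s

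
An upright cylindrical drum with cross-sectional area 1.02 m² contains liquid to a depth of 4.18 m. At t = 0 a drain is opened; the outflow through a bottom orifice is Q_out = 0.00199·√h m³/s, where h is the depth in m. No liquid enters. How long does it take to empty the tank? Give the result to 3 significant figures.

2100 s

Accumulation of liquid (constant cross-section A): A dh/dt = −0.00199 √h.
∫ h^(−1/2) dh = −(0.00199/A) ∫ dt, giving 2√h = 2√h₀ − (0.00199/A) t.
Set h = 0: 2√h₀ = (0.00199/A) t_empty ⇒ t_empty = 2A√h₀/0.00199.
t_empty = 2·1.02·√4.18/0.00199 = 2.0400·2.0445/0.00199 = 2095.9 s.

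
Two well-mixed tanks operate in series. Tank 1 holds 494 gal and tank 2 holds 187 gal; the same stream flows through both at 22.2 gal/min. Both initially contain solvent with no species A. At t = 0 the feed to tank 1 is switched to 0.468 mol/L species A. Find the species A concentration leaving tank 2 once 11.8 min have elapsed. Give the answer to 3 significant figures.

Species balance on tank i: dCᵢ/dt = (Cᵢ₋₁ − Cᵢ)/τᵢ with τᵢ = Vᵢ/Q.
τ₁ = 494/22.2 = 22.252 min; τ₂ = 187/22.2 = 8.4234 min.
Solving the cascade with C₁(0)=C₂(0)=0 gives C₂(t) = C_in[1 − (τ₁ e^(−t/τ₁) − τ₂ e^(−t/τ₂))/(τ₁ − τ₂)].
At t = 11.8: e^(−t/τ₁) = 0.58844, e^(−t/τ₂) = 0.24639.
C₂ = 0.468·[1 − (22.252·0.58844 − 8.4234·0.24639)/(13.829)] = 0.468·0.20321 = 0.095103 mol/L.

0.0951 mol/L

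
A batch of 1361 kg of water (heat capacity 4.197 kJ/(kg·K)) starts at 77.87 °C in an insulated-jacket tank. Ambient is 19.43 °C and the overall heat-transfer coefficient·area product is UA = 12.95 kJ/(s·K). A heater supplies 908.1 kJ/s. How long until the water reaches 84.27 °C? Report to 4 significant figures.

Energy balance: M c_p dT/dt = −UA(T − T_amb) + Q̇.
τ = M c_p/UA = 441.090 s; T_ss = T_amb + Q̇/UA = 19.43 + 908.1/12.95 = 89.5536 °C.
T(t) = T_ss + (T₀ − T_ss)e^(−t/τ); set T = 84.27:
t = −τ ln[(T − T_ss)/(T₀ − T_ss)] = −441.090 · ln(0.452221) = 350.042 s.

350.0 s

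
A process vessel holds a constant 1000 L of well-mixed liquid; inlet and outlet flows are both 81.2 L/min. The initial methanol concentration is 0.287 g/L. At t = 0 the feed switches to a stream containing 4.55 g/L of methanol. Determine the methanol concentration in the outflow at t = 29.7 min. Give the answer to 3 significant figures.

Unsteady species balance (constant V, well mixed): V dC/dt = Q(C_in − C).
So dC/dt = (C_in − C)/τ with τ = V/Q = 1000/81.2 = 12.315 min.
Integrating: C(t) = C_in + (C₀ − C_in) e^(−t/τ).
C(29.7) = 4.55 + (0.287 − 4.55)·e^(−29.7/12.315) = 4.55 + (-4.2630)·0.089668 = 4.1677 g/L.

4.17 g/L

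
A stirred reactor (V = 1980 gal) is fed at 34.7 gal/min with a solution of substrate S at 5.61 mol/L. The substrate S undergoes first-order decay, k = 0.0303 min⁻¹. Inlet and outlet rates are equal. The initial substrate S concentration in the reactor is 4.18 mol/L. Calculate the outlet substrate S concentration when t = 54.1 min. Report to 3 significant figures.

2.22 mol/L

Species balance: V dC/dt = Q C_in − Q C − k V C.
This is linear with rate a = Q/V + k = 0.047825 min⁻¹.
C_ss = Q C_in/(Q + kV) = 2.0557 mol/L; C(t) = C_ss + (C₀ − C_ss) e^(−a t).
C(54.1) = 2.0557 + (2.1243)·e^(−0.047825·54.1) = 2.0557 + (2.1243)·0.075219 = 2.2155 mol/L.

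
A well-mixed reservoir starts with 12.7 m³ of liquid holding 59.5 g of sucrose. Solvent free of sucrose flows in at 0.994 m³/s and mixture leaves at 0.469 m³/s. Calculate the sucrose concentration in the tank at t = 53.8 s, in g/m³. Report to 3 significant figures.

0.511 g/m³

Total volume: dV/dt = Q_in − Q_out = 0.52500 m³/s, so V(t) = 12.7 + 0.52500 t and V(53.8) = 40.945 m³.
No sucrose enters, so dm/dt = −Q_out · (m/V).
dm/m = −Q_out dt/(V₀ + 0.52500 t); integrating gives ln(m/m₀) = −(Q_out/(Q_in−Q_out)) ln(V/V₀).
m = m₀ (V₀/V)^(Q_out/(Q_in−Q_out)) = 59.5 × (12.7/40.945)^(0.89333) = 20.910 g.
C = m/V = 20.910/40.945 = 0.51068 g/m³.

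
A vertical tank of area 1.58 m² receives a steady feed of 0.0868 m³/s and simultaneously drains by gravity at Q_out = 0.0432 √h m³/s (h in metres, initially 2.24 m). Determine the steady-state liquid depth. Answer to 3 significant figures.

Volume balance on the tank: A dh/dt = Q_in − 0.0432 √h. At steady state dh/dt = 0:
Q_in = 0.0432 √h_ss ⇒ √h_ss = 0.0868/0.0432 = 2.0093.
h_ss = 2.0093² = 4.0371 m. (Since h₀ = 2.24 m < h_ss, the level will rise toward this value.)

4.04 m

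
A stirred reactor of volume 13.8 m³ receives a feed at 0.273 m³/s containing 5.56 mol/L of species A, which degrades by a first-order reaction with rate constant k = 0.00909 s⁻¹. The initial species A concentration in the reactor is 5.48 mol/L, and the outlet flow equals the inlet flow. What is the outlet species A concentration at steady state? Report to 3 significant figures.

3.81 mol/L

Accumulation = in − out − consumed: V dC/dt = Q C_in − Q C − k V C.
At steady state: 0 = Q C_in − (Q + kV) C_ss, so C_ss = Q C_in/(Q + kV).
C_ss = 0.273·5.56/(0.273 + 0.00909·13.8) = 1.5179/0.39844 = 3.8095 mol/L.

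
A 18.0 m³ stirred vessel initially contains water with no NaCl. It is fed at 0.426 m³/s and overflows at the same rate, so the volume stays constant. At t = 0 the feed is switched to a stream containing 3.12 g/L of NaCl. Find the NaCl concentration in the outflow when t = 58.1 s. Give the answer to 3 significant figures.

Accumulation = in − out for the solute gives V dC/dt = Q(C_in − C).
Rewrite as dC/dt + C/τ = C_in/τ, τ = V/Q = 42.254 s.
Integrating: C(t) = C_in + (C₀ − C_in) e^(−t/τ).
C(58.1) = 3.12 + (0 − 3.12)·e^(−58.1/42.254) = 3.12 + (-3.1200)·0.25283 = 2.3312 g/L.

2.33 g/L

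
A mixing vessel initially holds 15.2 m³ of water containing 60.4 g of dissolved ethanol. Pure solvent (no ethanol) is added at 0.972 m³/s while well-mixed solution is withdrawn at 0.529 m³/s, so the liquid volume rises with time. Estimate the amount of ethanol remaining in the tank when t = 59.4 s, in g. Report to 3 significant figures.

18.2 g

Total volume: dV/dt = Q_in − Q_out = 0.44300 m³/s, so V(t) = 15.2 + 0.44300 t and V(59.4) = 41.514 m³.
Species balance (pure solvent in): dm/dt = −Q_out · m/V(t).
dm/m = −Q_out dt/(V₀ + 0.44300 t); integrating gives ln(m/m₀) = −(Q_out/(Q_in−Q_out)) ln(V/V₀).
m = m₀ (V₀/V)^(Q_out/(Q_in−Q_out)) = 60.4 × (15.2/41.514)^(1.1941) = 18.196 g.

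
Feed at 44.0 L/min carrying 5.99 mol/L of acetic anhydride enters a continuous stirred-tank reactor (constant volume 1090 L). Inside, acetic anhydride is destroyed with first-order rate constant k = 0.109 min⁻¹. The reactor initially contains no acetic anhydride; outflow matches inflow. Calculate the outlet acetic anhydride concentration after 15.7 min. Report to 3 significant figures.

1.46 mol/L

Accumulation = in − out − consumed: V dC/dt = Q C_in − Q C − k V C.
This is linear with rate a = Q/V + k = 0.14937 min⁻¹.
C_ss = Q C_in/(Q + kV) = 1.6188 mol/L; C(t) = C_ss + (C₀ − C_ss) e^(−a t).
C(15.7) = 1.6188 + (-1.6188)·e^(−0.14937·15.7) = 1.6188 + (-1.6188)·0.095841 = 1.4637 mol/L.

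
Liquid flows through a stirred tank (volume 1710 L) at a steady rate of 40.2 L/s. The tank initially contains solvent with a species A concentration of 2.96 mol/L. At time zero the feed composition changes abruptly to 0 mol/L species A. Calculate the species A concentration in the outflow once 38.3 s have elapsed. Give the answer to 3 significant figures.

Species balance on the tank: V dC/dt = Q(C_in − C).
Time constant τ = V/Q = 1710/40.2 = 42.537 s.
This is linear first-order; C(t) = C_in + (C₀ − C_in) e^(−t/τ).
C(38.3) = 0 + (2.96 − 0)·e^(−38.3/42.537) = 0 + (2.9600)·0.40641 = 1.2030 mol/L.

1.20 mol/L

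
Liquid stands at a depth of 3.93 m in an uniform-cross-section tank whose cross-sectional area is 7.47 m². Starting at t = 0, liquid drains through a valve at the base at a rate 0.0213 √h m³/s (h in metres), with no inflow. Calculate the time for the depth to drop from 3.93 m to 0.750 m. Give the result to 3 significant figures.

Mass balance (ρ constant): A dh/dt = −0.0213 √h.
Separate and integrate: 2(√h − √h₀) = −(0.0213/A) t.
t = 2A(√h₀ − √h)/0.0213 = 2·7.47·(√3.93 − √0.750)/0.0213
  = 14.940 × (1.9824 − 0.86603) / 0.0213 = 783.05 s.

783 s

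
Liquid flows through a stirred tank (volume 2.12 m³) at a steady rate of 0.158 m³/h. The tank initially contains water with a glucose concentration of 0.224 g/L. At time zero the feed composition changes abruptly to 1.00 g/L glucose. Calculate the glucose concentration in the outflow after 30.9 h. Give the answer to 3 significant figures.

0.922 g/L

Species balance on the tank: V dC/dt = Q(C_in − C).
Rewrite as dC/dt + C/τ = C_in/τ, τ = V/Q = 13.418 h.
Solution: C(t) = C_in + (C₀ − C_in) e^(−t/τ).
C(30.9) = 1.00 + (0.224 − 1.00)·e^(−30.9/13.418) = 1.00 + (-0.77600)·0.099966 = 0.92243 g/L.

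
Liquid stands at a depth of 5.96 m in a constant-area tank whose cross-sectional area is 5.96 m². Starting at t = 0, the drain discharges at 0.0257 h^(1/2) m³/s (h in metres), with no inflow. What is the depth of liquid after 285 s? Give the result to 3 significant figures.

With no inflow, A dh/dt = −0.0257 √h.
This is separable: 2 d(√h)/dt = −0.0257/A, so √h = √h₀ − (0.0257/(2A)) t.
√h = √5.96 − 0.0257·285/(2·5.96) = 2.4413 − 0.61447 = 1.8268.
h = 1.8268² = 3.3373 m.

3.34 m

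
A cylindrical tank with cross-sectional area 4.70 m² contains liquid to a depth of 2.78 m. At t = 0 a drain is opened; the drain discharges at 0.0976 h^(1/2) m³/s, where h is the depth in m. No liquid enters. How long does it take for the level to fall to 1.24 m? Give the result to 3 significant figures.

53.3 s

With no inflow, A dh/dt = −0.0976 √h.
∫ h^(−1/2) dh = −(0.0976/A) ∫ dt, giving 2√h = 2√h₀ − (0.0976/A) t.
t = 2A(√h₀ − √h)/0.0976 = 2·4.70·(√2.78 − √1.24)/0.0976
  = 9.4000 × (1.6673 − 1.1136) / 0.0976 = 53.335 s.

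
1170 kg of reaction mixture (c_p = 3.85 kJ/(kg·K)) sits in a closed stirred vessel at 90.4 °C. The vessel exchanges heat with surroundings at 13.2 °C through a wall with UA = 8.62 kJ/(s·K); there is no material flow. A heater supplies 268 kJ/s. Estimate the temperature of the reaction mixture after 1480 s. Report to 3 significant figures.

47.0 °C

Unsteady energy balance on the tank contents: M c_p dT/dt = −UA(T − T_amb) + Q̇.
dT/dt = (T_ss − T)/τ with T_ss = T_amb + Q̇/UA = 13.2 + 268/8.62 = 44.290 °C, τ = M c_p/UA = 1170·3.85/8.62 = 522.56 s.
This is linear first-order; T(t) = T_ss + (T₀ − T_ss) e^(−t/τ).
T(1480) = 44.290 + (46.110)·0.058884 = 47.006 °C.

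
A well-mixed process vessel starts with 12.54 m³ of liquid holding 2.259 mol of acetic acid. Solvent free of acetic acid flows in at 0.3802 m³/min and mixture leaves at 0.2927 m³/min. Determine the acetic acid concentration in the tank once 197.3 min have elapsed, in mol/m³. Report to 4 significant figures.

Total volume: dV/dt = Q_in − Q_out = 0.0875000 m³/min, so V(t) = 12.54 + 0.0875000 t and V(197.3) = 29.8037 m³.
Solute balance: dm/dt = 0 − Q_out C = −Q_out m/V(t).
dm/m = −Q_out dt/(V₀ + 0.0875000 t); integrating gives ln(m/m₀) = −(Q_out/(Q_in−Q_out)) ln(V/V₀).
m = m₀ (V₀/V)^(Q_out/(Q_in−Q_out)) = 2.259 × (12.54/29.8037)^(3.34514) = 0.124805 mol.
C = m/V = 0.124805/29.8037 = 0.00418756 mol/m³.

0.004188 mol/m³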